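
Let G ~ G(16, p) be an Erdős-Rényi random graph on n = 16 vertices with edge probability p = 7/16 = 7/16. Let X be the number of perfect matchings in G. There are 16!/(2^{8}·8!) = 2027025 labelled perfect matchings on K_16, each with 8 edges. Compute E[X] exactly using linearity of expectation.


K_16 has 16!/(2^{8}·8!) = 2027025 labelled perfect matchings.
For each such perfect matching H, let X_H = 1 if all 8 edges of H are present in G. Then P[X_H = 1] = p^{8} = (7/16)^{8} = 5764801/4294967296.
By linearity: E[X] = Σ_H E[X_H] = 2027025 · p^{8} = 2027025 · 5764801/4294967296 = 11685395747025/4294967296.
Numerically: E[X] ≈ 2720.7.

E[X] = 2027025 · (7/16)^{8} = 11685395747025/4294967296 ≈ 2720.7.


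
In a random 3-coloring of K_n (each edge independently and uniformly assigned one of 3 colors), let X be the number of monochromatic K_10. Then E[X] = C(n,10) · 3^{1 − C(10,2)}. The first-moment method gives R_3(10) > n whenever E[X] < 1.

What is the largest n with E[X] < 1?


We need C(n, 10) · 3^{1 − 45} < 1, i.e. C(n, 10) < 3^{45 − 1} = 984770902183611232881.
Check values of n near the boundary:
  n = 572: C(572, 10) = 954640815642161682606; 954640815642161682606 < 984770902183611232881? YES
  n = 573: C(573, 10) = 971597135635805762226; 971597135635805762226 < 984770902183611232881? YES
  n = 574: C(574, 10) = 988824035203816502691; 988824035203816502691 < 984770902183611232881? NO
  n = 575: C(575, 10) = 1006325345561406175305; 1006325345561406175305 < 984770902183611232881? NO
The largest n with C(n, 10) < 984770902183611232881 is n = 573 (where E[X] = 35985079097622435638/36472996377170786403 ≈ 0.9866225). Hence R_3(10) > 573, i.e. R_3(10) ≥ 574.

Largest n = 573; hence R_3(10) > 573.


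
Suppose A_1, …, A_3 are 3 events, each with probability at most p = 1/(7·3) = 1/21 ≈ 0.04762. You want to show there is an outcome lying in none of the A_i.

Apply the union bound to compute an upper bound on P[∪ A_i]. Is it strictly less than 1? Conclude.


Union bound: P[∪_{i=1}^{3} A_i] ≤ Σ_i P[A_i] ≤ 3·p = 3·(1/21) = 1/7.
Numerically: 1/7 ≈ 0.14286.
Is 1/7 < 1? YES.
Since P[∪ A_i] ≤ 1/7 < 1, the complement has P[∩ A_i^c] ≥ 1 − 1/7 = 6/7 > 0, so some outcome avoids every A_i.

3·p = 1/7 ≈ 0.14286; existence CERTIFIED by the union bound.


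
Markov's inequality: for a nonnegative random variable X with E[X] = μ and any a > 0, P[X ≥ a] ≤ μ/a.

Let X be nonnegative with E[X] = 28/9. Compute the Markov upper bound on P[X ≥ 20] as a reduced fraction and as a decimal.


μ = E[X] = 28/9, a = 20.
Markov: P[X ≥ 20] ≤ μ/a = (28/9)/20 = 7/45.
Numerically: ≈ 0.156.
(Since a = 20 > μ = 3.111, the bound 7/45 is < 1 and informative.)

P[X ≥ 20] ≤ 7/45 ≈ 0.156.


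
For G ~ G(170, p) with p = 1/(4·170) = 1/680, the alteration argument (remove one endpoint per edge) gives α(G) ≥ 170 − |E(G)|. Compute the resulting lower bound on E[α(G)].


E[|E(G)|] = C(170, 2)·p = 14365 · (1/680) = 169/8.
E[α(G)] ≥ n − E[|E(G)|] = 170 − 169/8 = 1191/8.
Numerically: ≈ 148.8750.
(This is only a lower bound; the true E[α(G)] may be larger.)

E[α(G)] ≥ 1191/8 ≈ 148.8750.


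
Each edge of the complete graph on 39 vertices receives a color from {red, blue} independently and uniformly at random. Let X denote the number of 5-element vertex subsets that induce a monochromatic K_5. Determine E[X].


Let X = Σ_S X_S over the C(39, 5) = 575757 subsets S of size 5, where X_S = 1 if the K_5 on S is monochromatic.
For a fixed S, the K_5 on S has C(5, 2) = 10 edges. P[all 10 edges red] = (1/2)^10, and likewise for blue, so P[monochromatic] = 2·(1/2)^10 = 2^{1 − 10} = 1/512.
By linearity: E[X] = C(39, 5) · 2^{1 − 10} = 575757 · 1/512 = 575757/512.
Numerically: E[X] ≈ 1124.525391.

E[X] = C(39,5)·2^(1−C(5,2)) = 575757/512 ≈ 1124.525391.


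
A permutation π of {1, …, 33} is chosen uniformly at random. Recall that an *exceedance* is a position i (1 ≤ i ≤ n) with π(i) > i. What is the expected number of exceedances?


Write X = Σ_{i=1}^{33} X_i, where X_i = 1_{π(i) > i}.
For each fixed i, π(i) is uniform over {1, …, 33} (marginal of a uniform permutation), so P[π(i) > i] = (n − i)/n. Summing: Σ_{i=1}^{33} (n − i)/n = (0 + 1 + … + 32)/33 = 33(33 − 1)/(2·33) = (33 − 1)/2.
Hence E[X] = Σ_{i=1}^{33} (33 − i)/33 = 16 ≈ 16.0000.

E[X] = 16 = 16.0000.


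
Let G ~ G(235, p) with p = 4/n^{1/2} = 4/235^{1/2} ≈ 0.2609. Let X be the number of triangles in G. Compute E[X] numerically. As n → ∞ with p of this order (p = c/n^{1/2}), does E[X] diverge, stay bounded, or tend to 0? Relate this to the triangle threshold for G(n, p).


Number of potential triangles: C(235, 3) = 2135445.
Each occurs with probability p³ ≈ (0.2609)³ ≈ 1.776553e-02.
By linearity: E[X] = C(235, 3)·p³ ≈ 2135445 · 1.776553e-02 ≈ 37937.3133.
Since α = 1/2 < 1, p = c/n^{1/2} ≫ 1/n is above the triangle threshold p ~ 1/n. Asymptotically E[X] ~ (c³/6)·n^{3(1−α)} = (4³/6)·n^{1.5} → ∞; triangles are abundant w.h.p.

E[X] ≈ 37937.3133; in regime p = Θ(1/n^{1/2}) E[X] diverges (above the triangle threshold p ~ 1/n).


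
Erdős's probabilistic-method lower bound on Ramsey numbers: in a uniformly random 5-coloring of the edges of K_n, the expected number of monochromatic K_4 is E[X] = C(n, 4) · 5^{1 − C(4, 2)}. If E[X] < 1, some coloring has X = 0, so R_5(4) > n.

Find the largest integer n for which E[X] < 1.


We need C(n, 4) · 5^{1 − 6} < 1, i.e. C(n, 4) < 5^{6 − 1} = 3125.
Check values of n near the boundary:
  n = 14: C(14, 4) = 1001; 1001 < 3125? YES
  n = 15: C(15, 4) = 1365; 1365 < 3125? YES
  n = 16: C(16, 4) = 1820; 1820 < 3125? YES
  n = 17: C(17, 4) = 2380; 2380 < 3125? YES
  n = 18: C(18, 4) = 3060; 3060 < 3125? YES
  n = 19: C(19, 4) = 3876; 3876 < 3125? NO
  n = 20: C(20, 4) = 4845; 4845 < 3125? NO
  n = 21: C(21, 4) = 5985; 5985 < 3125? NO
The largest n with C(n, 4) < 3125 is n = 18 (where E[X] = 612/625 ≈ 0.979). Hence R_5(4) > 18, i.e. R_5(4) ≥ 19.

Largest n = 18; hence R_5(4) > 18.


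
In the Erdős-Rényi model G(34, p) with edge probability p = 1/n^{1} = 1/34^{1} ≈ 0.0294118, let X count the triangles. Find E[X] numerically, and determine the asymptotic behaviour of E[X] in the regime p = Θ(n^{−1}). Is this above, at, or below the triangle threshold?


Number of potential triangles: C(34, 3) = 5984.
Each occurs with probability p³ ≈ (0.0294118)³ ≈ 2.54427030e-05.
By linearity: E[X] = C(34, 3)·p³ ≈ 5984 · 2.54427030e-05 ≈ 0.152249.
Here α = 1, so p = 1/n is exactly at the triangle threshold p ~ 1/n. Asymptotically E[X] → c³/6 = 1³/6 = 1/6 ≈ 0.166667, a bounded constant. In this regime the triangle count is asymptotically Poisson(c³/6).

E[X] ≈ 0.152249; in regime p = Θ(1/n^{1}) E[X] stays bounded (at the triangle threshold p ~ 1/n).


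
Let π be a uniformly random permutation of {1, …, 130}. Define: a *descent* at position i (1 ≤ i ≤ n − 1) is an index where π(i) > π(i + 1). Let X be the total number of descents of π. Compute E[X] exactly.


Write X = Σ X_I over i = 1, …, 129, with X_I the indicator of one descent.
There are 129 indicators.
For each fixed i, the pair (π(i), π(i+1)) is a uniformly random ordered pair of distinct values from {1, …, 130}; by symmetry P[π(i) > π(i+1)] = 1/2.
By linearity: E[X] = 129 · (1/2) = (130 − 1) · (1/2) = 129/2 ≈ 64.5000.

E[X] = 129/2 = 64.5000.


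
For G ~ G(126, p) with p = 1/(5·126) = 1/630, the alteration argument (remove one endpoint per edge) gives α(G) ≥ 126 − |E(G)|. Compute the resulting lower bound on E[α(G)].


E[|E(G)|] = C(126, 2)·p = 7875 · (1/630) = 25/2.
E[α(G)] ≥ n − E[|E(G)|] = 126 − 25/2 = 227/2.
Numerically: ≈ 113.500000.
(This is only a lower bound; the true E[α(G)] may be larger.)

E[α(G)] ≥ 227/2 ≈ 113.500000.


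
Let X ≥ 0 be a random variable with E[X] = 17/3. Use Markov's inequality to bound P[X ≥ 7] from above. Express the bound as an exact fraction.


μ = E[X] = 17/3, a = 7.
Markov: P[X ≥ 7] ≤ μ/a = (17/3)/7 = 17/21.
Numerically: ≈ 0.80952.
(Since a = 7 > μ = 5.66667, the bound 17/21 is < 1 and informative.)

P[X ≥ 7] ≤ 17/21 ≈ 0.80952.


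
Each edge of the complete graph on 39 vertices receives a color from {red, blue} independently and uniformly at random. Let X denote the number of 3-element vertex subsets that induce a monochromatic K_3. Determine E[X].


Let X = Σ_S X_S over the C(39, 3) = 9139 subsets S of size 3, where X_S = 1 if the K_3 on S is monochromatic.
For a fixed S, the K_3 on S has C(3, 2) = 3 edges. P[all 3 edges red] = (1/2)^3, and likewise for blue, so P[monochromatic] = 2·(1/2)^3 = 2^{1 − 3} = 1/4.
By linearity: E[X] = C(39, 3) · 2^{1 − 3} = 9139 · 1/4 = 9139/4.
Numerically: E[X] ≈ 2284.750.

E[X] = C(39,3)·2^(1−C(3,2)) = 9139/4 ≈ 2284.750.


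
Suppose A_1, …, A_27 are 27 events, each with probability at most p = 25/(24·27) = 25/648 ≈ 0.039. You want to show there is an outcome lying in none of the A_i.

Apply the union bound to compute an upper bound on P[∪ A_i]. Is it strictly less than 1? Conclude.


Union bound: P[∪_{i=1}^{27} A_i] ≤ Σ_i P[A_i] ≤ 27·p = 27·(25/648) = 25/24.
Numerically: 25/24 ≈ 1.042.
Is 25/24 < 1? NO.
Since the bound 25/24 is ≥ 1, the union bound is uninformative here; it does NOT by itself certify existence.

27·p = 25/24 ≈ 1.042; existence NOT certified by the union bound.


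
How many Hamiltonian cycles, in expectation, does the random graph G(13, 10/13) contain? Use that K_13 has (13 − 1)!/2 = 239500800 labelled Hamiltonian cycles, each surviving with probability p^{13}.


K_13 has (13 − 1)!/2 = 239500800 labelled Hamiltonian cycles.
For each such Hamiltonian cycle H, let X_H = 1 if all 13 edges of H are present in G. Then P[X_H = 1] = p^{13} = (10/13)^{13} = 10000000000000/302875106592253.
By linearity: E[X] = Σ_H E[X_H] = 239500800 · p^{13} = 239500800 · 10000000000000/302875106592253 = 2395008000000000000000/302875106592253.
Numerically: E[X] ≈ 7.91e+06.

E[X] = 239500800 · (10/13)^{13} = 2395008000000000000000/302875106592253 ≈ 7.91e+06.


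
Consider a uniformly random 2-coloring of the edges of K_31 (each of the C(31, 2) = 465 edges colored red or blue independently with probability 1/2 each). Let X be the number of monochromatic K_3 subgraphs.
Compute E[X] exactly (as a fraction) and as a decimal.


Let X = Σ_S X_S over the C(31, 3) = 4495 subsets S of size 3, where X_S = 1 if the K_3 on S is monochromatic.
For a fixed S, the K_3 on S has C(3, 2) = 3 edges. P[all 3 edges red] = (1/2)^3, and likewise for blue, so P[monochromatic] = 2·(1/2)^3 = 2^{1 − 3} = 1/4.
Summing: E[X] = C(31, 3) · 2^{1 − 3} = 4495 · 1/4 = 4495/4.
Numerically: E[X] ≈ 1123.7500.

E[X] = C(31,3)·2^(1−C(3,2)) = 4495/4 ≈ 1123.7500.


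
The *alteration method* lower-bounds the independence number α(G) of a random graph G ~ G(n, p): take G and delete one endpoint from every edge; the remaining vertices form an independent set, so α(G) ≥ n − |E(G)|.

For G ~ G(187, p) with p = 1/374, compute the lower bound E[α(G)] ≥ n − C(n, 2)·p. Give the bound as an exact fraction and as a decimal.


E[|E(G)|] = C(187, 2)·p = 17391 · (1/374) = 93/2.
E[α(G)] ≥ n − E[|E(G)|] = 187 − 93/2 = 281/2.
Numerically: ≈ 140.50000.
(This is only a lower bound; the true E[α(G)] may be larger.)

E[α(G)] ≥ 281/2 ≈ 140.50000.


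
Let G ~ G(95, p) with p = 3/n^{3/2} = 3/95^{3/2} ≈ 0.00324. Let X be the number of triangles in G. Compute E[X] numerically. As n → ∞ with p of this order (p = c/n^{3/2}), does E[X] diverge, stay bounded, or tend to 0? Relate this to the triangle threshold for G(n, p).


Number of potential triangles: C(95, 3) = 138415.
Each occurs with probability p³ ≈ (0.00324)³ ≈ 3.401007e-08.
By linearity: E[X] = C(95, 3)·p³ ≈ 138415 · 3.401007e-08 ≈ 0.0047.
Since α = 3/2 > 1, p = c/n^{3/2} = o(1/n) is below the triangle threshold p ~ 1/n. Asymptotically E[X] ~ (c³/6)·n^{3(1−α)} = (3³/6)·n^{-1.5} → 0, so by Markov's inequality G has no triangles w.h.p.

E[X] ≈ 0.0047; in regime p = Θ(1/n^{3/2}) E[X] tends to 0 (below the triangle threshold p ~ 1/n).


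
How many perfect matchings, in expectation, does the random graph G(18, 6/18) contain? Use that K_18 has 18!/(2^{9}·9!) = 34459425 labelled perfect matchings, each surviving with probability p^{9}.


K_18 has 18!/(2^{9}·9!) = 34459425 labelled perfect matchings.
For each such perfect matching H, let X_H = 1 if all 9 edges of H are present in G. Then P[X_H = 1] = p^{9} = (1/3)^{9} = 1/19683.
Summing the indicators: E[X] = Σ_H E[X_H] = 34459425 · p^{9} = 34459425 · 1/19683 = 425425/243.
Numerically: E[X] ≈ 1750.72.

E[X] = 34459425 · (1/3)^{9} = 425425/243 ≈ 1750.72.


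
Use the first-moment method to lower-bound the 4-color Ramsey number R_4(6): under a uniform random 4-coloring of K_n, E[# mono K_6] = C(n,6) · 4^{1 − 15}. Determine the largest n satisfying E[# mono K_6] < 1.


We need C(n, 6) · 4^{1 − 15} < 1, i.e. C(n, 6) < 4^{15 − 1} = 268435456.
Check values of n near the boundary:
  n = 77: C(77, 6) = 237093780; 237093780 < 268435456? YES
  n = 78: C(78, 6) = 256851595; 256851595 < 268435456? YES
  n = 79: C(79, 6) = 277962685; 277962685 < 268435456? NO
  n = 80: C(80, 6) = 300500200; 300500200 < 268435456? NO
The largest n with C(n, 6) < 268435456 is n = 78 (where E[X] = 256851595/268435456 ≈ 0.957). Hence R_4(6) > 78, i.e. R_4(6) ≥ 79.

Largest n = 78; hence R_4(6) > 78.


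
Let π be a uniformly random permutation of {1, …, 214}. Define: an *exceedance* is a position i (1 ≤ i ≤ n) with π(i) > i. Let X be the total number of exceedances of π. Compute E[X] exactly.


Write X = Σ_{i=1}^{214} X_i, where X_i = 1_{π(i) > i}.
For each fixed i, π(i) is uniform over {1, …, 214} (marginal of a uniform permutation), so P[π(i) > i] = (n − i)/n. Summing: Σ_{i=1}^{214} (n − i)/n = (0 + 1 + … + 213)/214 = 214(214 − 1)/(2·214) = (214 − 1)/2.
Hence E[X] = Σ_{i=1}^{214} (214 − i)/214 = 213/2 ≈ 106.5000.

E[X] = 213/2 = 106.5000.


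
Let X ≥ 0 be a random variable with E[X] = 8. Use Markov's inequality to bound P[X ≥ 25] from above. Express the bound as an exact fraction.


μ = E[X] = 8, a = 25.
Markov: P[X ≥ 25] ≤ μ/a = (8)/25 = 8/25.
Numerically: ≈ 0.3200.
(Since a = 25 > μ = 8.0000, the bound 8/25 is < 1 and informative.)

P[X ≥ 25] ≤ 8/25 ≈ 0.3200.


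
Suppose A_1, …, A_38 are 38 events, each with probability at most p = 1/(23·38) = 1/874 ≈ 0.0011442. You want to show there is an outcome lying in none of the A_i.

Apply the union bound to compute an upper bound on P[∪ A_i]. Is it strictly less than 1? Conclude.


Union bound: P[∪_{i=1}^{38} A_i] ≤ Σ_i P[A_i] ≤ 38·p = 38·(1/874) = 1/23.
Numerically: 1/23 ≈ 0.0434783.
Is 1/23 < 1? YES.
Since P[∪ A_i] ≤ 1/23 < 1, the complement has P[∩ A_i^c] ≥ 1 − 1/23 = 22/23 > 0, so some outcome avoids every A_i.

38·p = 1/23 ≈ 0.0434783; existence CERTIFIED by the union bound.


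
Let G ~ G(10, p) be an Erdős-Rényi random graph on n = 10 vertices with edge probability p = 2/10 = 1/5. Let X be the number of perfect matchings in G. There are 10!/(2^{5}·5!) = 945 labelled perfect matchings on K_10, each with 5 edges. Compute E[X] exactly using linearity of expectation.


K_10 has 10!/(2^{5}·5!) = 945 labelled perfect matchings.
For each such perfect matching H, let X_H = 1 if all 5 edges of H are present in G. Then P[X_H = 1] = p^{5} = (1/5)^{5} = 1/3125.
By linearity of expectation: E[X] = Σ_H E[X_H] = 945 · p^{5} = 945 · 1/3125 = 189/625.
Numerically: E[X] ≈ 0.3024.

E[X] = 945 · (1/5)^{5} = 189/625 ≈ 0.3024.


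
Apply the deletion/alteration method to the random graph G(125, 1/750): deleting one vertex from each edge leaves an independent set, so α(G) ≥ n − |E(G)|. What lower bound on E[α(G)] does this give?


E[|E(G)|] = C(125, 2)·p = 7750 · (1/750) = 31/3.
E[α(G)] ≥ n − E[|E(G)|] = 125 − 31/3 = 344/3.
Numerically: ≈ 114.6667.
(This is only a lower bound; the true E[α(G)] may be larger.)

E[α(G)] ≥ 344/3 ≈ 114.6667.


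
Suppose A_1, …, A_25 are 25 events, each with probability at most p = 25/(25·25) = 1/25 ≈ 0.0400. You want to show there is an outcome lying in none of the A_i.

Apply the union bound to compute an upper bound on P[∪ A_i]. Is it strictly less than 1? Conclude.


Union bound: P[∪_{i=1}^{25} A_i] ≤ Σ_i P[A_i] ≤ 25·p = 25·(1/25) = 1.
Numerically: 1 ≈ 1.0000.
Is 1 < 1? NO.
Since the bound 1 is ≥ 1, the union bound is uninformative here; it does NOT by itself certify existence.

25·p = 1 ≈ 1.0000; existence NOT certified by the union bound.


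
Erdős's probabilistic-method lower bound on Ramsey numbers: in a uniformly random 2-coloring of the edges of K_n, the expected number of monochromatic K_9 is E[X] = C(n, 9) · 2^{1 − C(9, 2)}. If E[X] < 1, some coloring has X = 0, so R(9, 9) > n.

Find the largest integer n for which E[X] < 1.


We need C(n, 9) · 2^{1 − 36} < 1, i.e. C(n, 9) < 2^{36 − 1} = 34359738368.
Check values of n near the boundary:
  n = 62: C(62, 9) = 20286591270; 20286591270 < 34359738368? YES
  n = 63: C(63, 9) = 23667689815; 23667689815 < 34359738368? YES
  n = 64: C(64, 9) = 27540584512; 27540584512 < 34359738368? YES
  n = 65: C(65, 9) = 31966749880; 31966749880 < 34359738368? YES
  n = 66: C(66, 9) = 37014131440; 37014131440 < 34359738368? NO
  n = 67: C(67, 9) = 42757703560; 42757703560 < 34359738368? NO
The largest n with C(n, 9) < 34359738368 is n = 65 (where E[X] = 3995843735/4294967296 ≈ 0.9304). Hence R(9, 9) > 65, i.e. R(9, 9) ≥ 66.

Largest n = 65; hence R(9, 9) > 65.


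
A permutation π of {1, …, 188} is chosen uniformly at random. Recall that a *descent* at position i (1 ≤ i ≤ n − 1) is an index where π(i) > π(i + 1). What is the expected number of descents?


Write X = Σ X_I over i = 1, …, 187, with X_I the indicator of one descent.
There are 187 indicators.
For each fixed i, the pair (π(i), π(i+1)) is a uniformly random ordered pair of distinct values from {1, …, 188}; by symmetry P[π(i) > π(i+1)] = 1/2.
By linearity: E[X] = 187 · (1/2) = (188 − 1) · (1/2) = 187/2 ≈ 93.500000.

E[X] = 187/2 = 93.500000.


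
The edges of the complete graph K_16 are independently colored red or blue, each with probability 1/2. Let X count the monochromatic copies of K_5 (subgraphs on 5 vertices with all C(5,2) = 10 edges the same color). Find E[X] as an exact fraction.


Let X = Σ_S X_S over the C(16, 5) = 4368 subsets S of size 5, where X_S = 1 if the K_5 on S is monochromatic.
For a fixed S, the K_5 on S has C(5, 2) = 10 edges. P[all 10 edges red] = (1/2)^10, and likewise for blue, so P[monochromatic] = 2·(1/2)^10 = 2^{1 − 10} = 1/512.
By linearity of expectation: E[X] = C(16, 5) · 2^{1 − 10} = 4368 · 1/512 = 273/32.
Numerically: E[X] ≈ 8.531.

E[X] = C(16,5)·2^(1−C(5,2)) = 273/32 ≈ 8.531.


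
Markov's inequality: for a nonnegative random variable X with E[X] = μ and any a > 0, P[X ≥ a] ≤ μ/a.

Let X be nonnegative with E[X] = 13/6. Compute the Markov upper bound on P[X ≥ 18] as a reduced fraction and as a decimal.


μ = E[X] = 13/6, a = 18.
Markov: P[X ≥ 18] ≤ μ/a = (13/6)/18 = 13/108.
Numerically: ≈ 0.1204.
(Since a = 18 > μ = 2.1667, the bound 13/108 is < 1 and informative.)

P[X ≥ 18] ≤ 13/108 ≈ 0.1204.


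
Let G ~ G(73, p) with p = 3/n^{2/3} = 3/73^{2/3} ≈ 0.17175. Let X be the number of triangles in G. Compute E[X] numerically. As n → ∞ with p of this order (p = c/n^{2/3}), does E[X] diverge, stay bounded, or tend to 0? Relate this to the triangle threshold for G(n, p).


Number of potential triangles: C(73, 3) = 62196.
Each occurs with probability p³ ≈ (0.17175)³ ≈ 5.0666166e-03.
By linearity: E[X] = C(73, 3)·p³ ≈ 62196 · 5.0666166e-03 ≈ 315.12329.
Since α = 2/3 < 1, p = c/n^{2/3} ≫ 1/n is above the triangle threshold p ~ 1/n. Asymptotically E[X] ~ (c³/6)·n^{3(1−α)} = (3³/6)·n^{1} → ∞; triangles are abundant w.h.p.

E[X] ≈ 315.12329; in regime p = Θ(1/n^{2/3}) E[X] diverges (above the triangle threshold p ~ 1/n).


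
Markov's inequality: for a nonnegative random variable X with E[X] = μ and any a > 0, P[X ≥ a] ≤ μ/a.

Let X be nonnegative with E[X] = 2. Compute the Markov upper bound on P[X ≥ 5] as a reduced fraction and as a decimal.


μ = E[X] = 2, a = 5.
Markov: P[X ≥ 5] ≤ μ/a = (2)/5 = 2/5.
Numerically: ≈ 0.40000.
(Since a = 5 > μ = 2.00000, the bound 2/5 is < 1 and informative.)

P[X ≥ 5] ≤ 2/5 ≈ 0.40000.


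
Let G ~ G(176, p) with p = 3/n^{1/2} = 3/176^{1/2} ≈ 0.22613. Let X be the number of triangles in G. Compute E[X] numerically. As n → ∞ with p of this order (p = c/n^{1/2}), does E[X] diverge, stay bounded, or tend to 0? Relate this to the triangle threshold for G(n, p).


Number of potential triangles: C(176, 3) = 893200.
Each occurs with probability p³ ≈ (0.22613)³ ≈ 1.1563645e-02.
By linearity: E[X] = C(176, 3)·p³ ≈ 893200 · 1.1563645e-02 ≈ 10328.64800.
Since α = 1/2 < 1, p = c/n^{1/2} ≫ 1/n is above the triangle threshold p ~ 1/n. Asymptotically E[X] ~ (c³/6)·n^{3(1−α)} = (3³/6)·n^{1.5} → ∞; triangles are abundant w.h.p.

E[X] ≈ 10328.64800; in regime p = Θ(1/n^{1/2}) E[X] diverges (above the triangle threshold p ~ 1/n).


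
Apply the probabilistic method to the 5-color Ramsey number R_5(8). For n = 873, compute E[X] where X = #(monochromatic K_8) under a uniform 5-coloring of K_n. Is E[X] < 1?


E[X] = C(873, 8) · 5^{1 − 28} = 8102594482562031309 · 5^{−27} = 8102594482562031309/7450580596923828125.
As a reduced fraction: E[X] = 8102594482562031309/7450580596923828125 ≈ 1.08751.
Is E[X] < 1? NO.
Since E[X] ≥ 1, the first-moment bound is inconclusive at n = 873; it does NOT by itself certify R_5(8) > 873.

E[X] = 8102594482562031309/7450580596923828125 ≈ 1.08751; E[X] ≥ 1; first-moment method inconclusive here.


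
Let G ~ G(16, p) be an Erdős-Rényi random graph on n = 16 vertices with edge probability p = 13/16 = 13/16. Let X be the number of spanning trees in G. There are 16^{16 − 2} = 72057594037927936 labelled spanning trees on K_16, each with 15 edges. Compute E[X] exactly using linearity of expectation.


K_16 has 16^{16 − 2} = 72057594037927936 labelled spanning trees.
For each such spanning tree H, let X_H = 1 if all 15 edges of H are present in G. Then P[X_H = 1] = p^{15} = (13/16)^{15} = 51185893014090757/1152921504606846976.
Summing the indicators: E[X] = Σ_H E[X_H] = 72057594037927936 · p^{15} = 72057594037927936 · 51185893014090757/1152921504606846976 = 51185893014090757/16.
Numerically: E[X] ≈ 3.19912e+15.

E[X] = 72057594037927936 · (13/16)^{15} = 51185893014090757/16 ≈ 3.19912e+15.


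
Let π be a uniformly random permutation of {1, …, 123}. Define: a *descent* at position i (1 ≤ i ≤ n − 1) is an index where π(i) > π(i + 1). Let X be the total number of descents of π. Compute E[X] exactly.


Write X = Σ X_I over i = 1, …, 122, with X_I the indicator of one descent.
There are 122 indicators.
For each fixed i, the pair (π(i), π(i+1)) is a uniformly random ordered pair of distinct values from {1, …, 123}; by symmetry P[π(i) > π(i+1)] = 1/2.
By linearity: E[X] = 122 · (1/2) = (123 − 1) · (1/2) = 61 ≈ 61.0000.

E[X] = 61 = 61.0000.


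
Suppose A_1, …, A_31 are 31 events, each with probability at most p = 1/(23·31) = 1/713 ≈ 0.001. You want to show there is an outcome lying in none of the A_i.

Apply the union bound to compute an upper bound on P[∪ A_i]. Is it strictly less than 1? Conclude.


Union bound: P[∪_{i=1}^{31} A_i] ≤ Σ_i P[A_i] ≤ 31·p = 31·(1/713) = 1/23.
Numerically: 1/23 ≈ 0.043.
Is 1/23 < 1? YES.
Since P[∪ A_i] ≤ 1/23 < 1, the complement has P[∩ A_i^c] ≥ 1 − 1/23 = 22/23 > 0, so some outcome avoids every A_i.

31·p = 1/23 ≈ 0.043; existence CERTIFIED by the union bound.


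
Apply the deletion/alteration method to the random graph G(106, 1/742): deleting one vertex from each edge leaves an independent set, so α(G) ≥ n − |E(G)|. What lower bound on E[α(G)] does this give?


E[|E(G)|] = C(106, 2)·p = 5565 · (1/742) = 15/2.
E[α(G)] ≥ n − E[|E(G)|] = 106 − 15/2 = 197/2.
Numerically: ≈ 98.5000.
(This is only a lower bound; the true E[α(G)] may be larger.)

E[α(G)] ≥ 197/2 ≈ 98.5000.


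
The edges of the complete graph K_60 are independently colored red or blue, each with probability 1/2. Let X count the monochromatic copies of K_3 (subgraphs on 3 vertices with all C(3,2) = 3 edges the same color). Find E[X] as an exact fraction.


Let X = Σ_S X_S over the C(60, 3) = 34220 subsets S of size 3, where X_S = 1 if the K_3 on S is monochromatic.
For a fixed S, the K_3 on S has C(3, 2) = 3 edges. P[all 3 edges red] = (1/2)^3, and likewise for blue, so P[monochromatic] = 2·(1/2)^3 = 2^{1 − 3} = 1/4.
Summing: E[X] = C(60, 3) · 2^{1 − 3} = 34220 · 1/4 = 8555.
Numerically: E[X] ≈ 8555.0000.

E[X] = C(60,3)·2^(1−C(3,2)) = 8555 ≈ 8555.0000.


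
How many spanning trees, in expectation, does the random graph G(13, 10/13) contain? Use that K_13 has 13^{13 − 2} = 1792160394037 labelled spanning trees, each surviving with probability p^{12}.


K_13 has 13^{13 − 2} = 1792160394037 labelled spanning trees.
For each such spanning tree H, let X_H = 1 if all 12 edges of H are present in G. Then P[X_H = 1] = p^{12} = (10/13)^{12} = 1000000000000/23298085122481.
Summing the indicators: E[X] = Σ_H E[X_H] = 1792160394037 · p^{12} = 1792160394037 · 1000000000000/23298085122481 = 1000000000000/13.
Numerically: E[X] ≈ 7.69231e+10.

E[X] = 1792160394037 · (10/13)^{12} = 1000000000000/13 ≈ 7.69231e+10.


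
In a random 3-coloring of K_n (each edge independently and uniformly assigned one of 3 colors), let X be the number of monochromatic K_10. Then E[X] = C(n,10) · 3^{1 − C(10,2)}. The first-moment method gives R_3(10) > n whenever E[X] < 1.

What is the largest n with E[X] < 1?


We need C(n, 10) · 3^{1 − 45} < 1, i.e. C(n, 10) < 3^{45 − 1} = 984770902183611232881.
Check values of n near the boundary:
  n = 567: C(567, 10) = 873787071273467749398; 873787071273467749398 < 984770902183611232881? YES
  n = 568: C(568, 10) = 889446337783744949208; 889446337783744949208 < 984770902183611232881? YES
  n = 569: C(569, 10) = 905357721286137524328; 905357721286137524328 < 984770902183611232881? YES
  n = 570: C(570, 10) = 921524823451961408691; 921524823451961408691 < 984770902183611232881? YES
  n = 571: C(571, 10) = 937951290893172842001; 937951290893172842001 < 984770902183611232881? YES
  n = 572: C(572, 10) = 954640815642161682606; 954640815642161682606 < 984770902183611232881? YES
  n = 573: C(573, 10) = 971597135635805762226; 971597135635805762226 < 984770902183611232881? YES
  n = 574: C(574, 10) = 988824035203816502691; 988824035203816502691 < 984770902183611232881? NO
The largest n with C(n, 10) < 984770902183611232881 is n = 573 (where E[X] = 35985079097622435638/36472996377170786403 ≈ 0.986623). Hence R_3(10) > 573, i.e. R_3(10) ≥ 574.

Largest n = 573; hence R_3(10) > 573.


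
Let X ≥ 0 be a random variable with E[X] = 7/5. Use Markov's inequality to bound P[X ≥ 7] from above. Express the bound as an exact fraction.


μ = E[X] = 7/5, a = 7.
Markov: P[X ≥ 7] ≤ μ/a = (7/5)/7 = 1/5.
Numerically: ≈ 0.200.
(Since a = 7 > μ = 1.400, the bound 1/5 is < 1 and informative.)

P[X ≥ 7] ≤ 1/5 ≈ 0.200.


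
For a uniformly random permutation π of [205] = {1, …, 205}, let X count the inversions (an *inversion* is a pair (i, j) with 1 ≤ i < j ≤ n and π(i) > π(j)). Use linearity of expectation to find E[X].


Write X = Σ X_I over the C(205, 2) = 20910 pairs i < j, with X_I the indicator of one inversion.
There are 20910 indicators.
For each fixed pair i < j, the values π(i) and π(j) are two distinct elements of {1, …, 205} in uniformly random order; by symmetry P[π(i) > π(j)] = 1/2.
By linearity: E[X] = 20910 · (1/2) = C(205, 2) · (1/2) = 20910/2 = 10455 ≈ 10455.0000.

E[X] = 10455 = 10455.0000.


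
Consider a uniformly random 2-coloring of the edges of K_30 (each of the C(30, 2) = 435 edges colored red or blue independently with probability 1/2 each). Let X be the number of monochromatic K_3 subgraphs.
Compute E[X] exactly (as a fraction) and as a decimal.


Let X = Σ_S X_S over the C(30, 3) = 4060 subsets S of size 3, where X_S = 1 if the K_3 on S is monochromatic.
For a fixed S, the K_3 on S has C(3, 2) = 3 edges. P[all 3 edges red] = (1/2)^3, and likewise for blue, so P[monochromatic] = 2·(1/2)^3 = 2^{1 − 3} = 1/4.
By linearity of expectation: E[X] = C(30, 3) · 2^{1 − 3} = 4060 · 1/4 = 1015.
Numerically: E[X] ≈ 1015.000.

E[X] = C(30,3)·2^(1−C(3,2)) = 1015 ≈ 1015.000.


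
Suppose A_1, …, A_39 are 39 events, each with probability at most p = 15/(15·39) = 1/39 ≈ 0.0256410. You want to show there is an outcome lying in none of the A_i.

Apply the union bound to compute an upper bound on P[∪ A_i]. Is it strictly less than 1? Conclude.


Union bound: P[∪_{i=1}^{39} A_i] ≤ Σ_i P[A_i] ≤ 39·p = 39·(1/39) = 1.
Numerically: 1 ≈ 1.0000000.
Is 1 < 1? NO.
Since the bound 1 is ≥ 1, the union bound is uninformative here; it does NOT by itself certify existence.

39·p = 1 ≈ 1.0000000; existence NOT certified by the union bound.


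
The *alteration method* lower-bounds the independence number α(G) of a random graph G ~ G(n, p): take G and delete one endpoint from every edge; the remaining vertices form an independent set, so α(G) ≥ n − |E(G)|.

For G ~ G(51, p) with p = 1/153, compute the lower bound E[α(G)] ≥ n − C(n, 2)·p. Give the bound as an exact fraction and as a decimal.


E[|E(G)|] = C(51, 2)·p = 1275 · (1/153) = 25/3.
E[α(G)] ≥ n − E[|E(G)|] = 51 − 25/3 = 128/3.
Numerically: ≈ 42.66667.
(This is only a lower bound; the true E[α(G)] may be larger.)

E[α(G)] ≥ 128/3 ≈ 42.66667.


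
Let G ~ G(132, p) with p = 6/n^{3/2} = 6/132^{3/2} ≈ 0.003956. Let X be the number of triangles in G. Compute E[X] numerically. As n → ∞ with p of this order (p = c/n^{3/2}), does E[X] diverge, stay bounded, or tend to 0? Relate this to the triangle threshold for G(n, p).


Number of potential triangles: C(132, 3) = 374660.
Each occurs with probability p³ ≈ (0.003956)³ ≈ 6.192572e-08.
By linearity: E[X] = C(132, 3)·p³ ≈ 374660 · 6.192572e-08 ≈ 0.0232.
Since α = 3/2 > 1, p = c/n^{3/2} = o(1/n) is below the triangle threshold p ~ 1/n. Asymptotically E[X] ~ (c³/6)·n^{3(1−α)} = (6³/6)·n^{-1.5} → 0, so by Markov's inequality G has no triangles w.h.p.

E[X] ≈ 0.0232; in regime p = Θ(1/n^{3/2}) E[X] tends to 0 (below the triangle threshold p ~ 1/n).


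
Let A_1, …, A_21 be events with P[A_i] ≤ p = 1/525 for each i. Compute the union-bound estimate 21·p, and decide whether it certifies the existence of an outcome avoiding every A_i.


Union bound: P[∪_{i=1}^{21} A_i] ≤ Σ_i P[A_i] ≤ 21·p = 21·(1/525) = 1/25.
Numerically: 1/25 ≈ 0.040000.
Is 1/25 < 1? YES.
Since P[∪ A_i] ≤ 1/25 < 1, the complement has P[∩ A_i^c] ≥ 1 − 1/25 = 24/25 > 0, so some outcome avoids every A_i.

21·p = 1/25 ≈ 0.040000; existence CERTIFIED by the union bound.


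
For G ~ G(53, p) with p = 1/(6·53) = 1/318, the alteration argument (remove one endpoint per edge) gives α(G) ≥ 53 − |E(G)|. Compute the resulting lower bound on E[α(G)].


E[|E(G)|] = C(53, 2)·p = 1378 · (1/318) = 13/3.
E[α(G)] ≥ n − E[|E(G)|] = 53 − 13/3 = 146/3.
Numerically: ≈ 48.667.
(This is only a lower bound; the true E[α(G)] may be larger.)

E[α(G)] ≥ 146/3 ≈ 48.667.


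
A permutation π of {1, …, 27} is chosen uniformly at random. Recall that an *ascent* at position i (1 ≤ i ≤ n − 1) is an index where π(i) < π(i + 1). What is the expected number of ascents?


Write X = Σ X_I over i = 1, …, 26, with X_I the indicator of one ascent.
There are 26 indicators.
For each fixed i, the pair (π(i), π(i+1)) is a uniformly random ordered pair of distinct values from {1, …, 27}; by symmetry P[π(i) < π(i+1)] = 1/2.
By linearity: E[X] = 26 · (1/2) = (27 − 1) · (1/2) = 13 ≈ 13.000000.

E[X] = 13 = 13.000000.


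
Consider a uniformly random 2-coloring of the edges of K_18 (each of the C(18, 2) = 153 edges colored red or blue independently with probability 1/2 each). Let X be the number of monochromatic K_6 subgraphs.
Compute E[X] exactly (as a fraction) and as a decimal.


Let X = Σ_S X_S over the C(18, 6) = 18564 subsets S of size 6, where X_S = 1 if the K_6 on S is monochromatic.
For a fixed S, the K_6 on S has C(6, 2) = 15 edges. P[all 15 edges red] = (1/2)^15, and likewise for blue, so P[monochromatic] = 2·(1/2)^15 = 2^{1 − 15} = 1/16384.
Summing: E[X] = C(18, 6) · 2^{1 − 15} = 18564 · 1/16384 = 4641/4096.
Numerically: E[X] ≈ 1.13306.

E[X] = C(18,6)·2^(1−C(6,2)) = 4641/4096 ≈ 1.13306.


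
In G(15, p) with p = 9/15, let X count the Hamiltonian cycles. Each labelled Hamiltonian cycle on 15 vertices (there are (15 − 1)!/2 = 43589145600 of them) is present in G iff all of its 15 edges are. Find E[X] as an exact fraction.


K_15 has (15 − 1)!/2 = 43589145600 labelled Hamiltonian cycles.
For each such Hamiltonian cycle H, let X_H = 1 if all 15 edges of H are present in G. Then P[X_H = 1] = p^{15} = (3/5)^{15} = 14348907/30517578125.
By linearity: E[X] = Σ_H E[X_H] = 43589145600 · p^{15} = 43589145600 · 14348907/30517578125 = 25018263856954368/1220703125.
Numerically: E[X] ≈ 2.05e+07.

E[X] = 43589145600 · (3/5)^{15} = 25018263856954368/1220703125 ≈ 2.05e+07.


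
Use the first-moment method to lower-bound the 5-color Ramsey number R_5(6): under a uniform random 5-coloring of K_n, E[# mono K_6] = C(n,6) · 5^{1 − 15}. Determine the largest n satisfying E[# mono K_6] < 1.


We need C(n, 6) · 5^{1 − 15} < 1, i.e. C(n, 6) < 5^{15 − 1} = 6103515625.
Check values of n near the boundary:
  n = 128: C(128, 6) = 5423611200; 5423611200 < 6103515625? YES
  n = 129: C(129, 6) = 5688177600; 5688177600 < 6103515625? YES
  n = 130: C(130, 6) = 5963412000; 5963412000 < 6103515625? YES
  n = 131: C(131, 6) = 6249655776; 6249655776 < 6103515625? NO
The largest n with C(n, 6) < 6103515625 is n = 130 (where E[X] = 47707296/48828125 ≈ 0.97705). Hence R_5(6) > 130, i.e. R_5(6) ≥ 131.

Largest n = 130; hence R_5(6) > 130.


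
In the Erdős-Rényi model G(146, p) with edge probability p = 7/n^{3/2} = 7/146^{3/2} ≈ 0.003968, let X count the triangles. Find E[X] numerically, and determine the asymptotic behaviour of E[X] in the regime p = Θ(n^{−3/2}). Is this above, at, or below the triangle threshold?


Number of potential triangles: C(146, 3) = 508080.
Each occurs with probability p³ ≈ (0.003968)³ ≈ 6.247500e-08.
By linearity: E[X] = C(146, 3)·p³ ≈ 508080 · 6.247500e-08 ≈ 0.0317.
Since α = 3/2 > 1, p = c/n^{3/2} = o(1/n) is below the triangle threshold p ~ 1/n. Asymptotically E[X] ~ (c³/6)·n^{3(1−α)} = (7³/6)·n^{-1.5} → 0, so by Markov's inequality G has no triangles w.h.p.

E[X] ≈ 0.0317; in regime p = Θ(1/n^{3/2}) E[X] tends to 0 (below the triangle threshold p ~ 1/n).


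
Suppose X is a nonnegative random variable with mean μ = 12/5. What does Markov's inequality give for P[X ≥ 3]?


μ = E[X] = 12/5, a = 3.
Markov: P[X ≥ 3] ≤ μ/a = (12/5)/3 = 4/5.
Numerically: ≈ 0.80000.
(Since a = 3 > μ = 2.40000, the bound 4/5 is < 1 and informative.)

P[X ≥ 3] ≤ 4/5 ≈ 0.80000.


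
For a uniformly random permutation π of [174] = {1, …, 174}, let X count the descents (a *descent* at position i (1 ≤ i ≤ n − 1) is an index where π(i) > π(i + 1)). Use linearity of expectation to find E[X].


Write X = Σ X_I over i = 1, …, 173, with X_I the indicator of one descent.
There are 173 indicators.
For each fixed i, the pair (π(i), π(i+1)) is a uniformly random ordered pair of distinct values from {1, …, 174}; by symmetry P[π(i) > π(i+1)] = 1/2.
By linearity: E[X] = 173 · (1/2) = (174 − 1) · (1/2) = 173/2 ≈ 86.5000.

E[X] = 173/2 = 86.5000.


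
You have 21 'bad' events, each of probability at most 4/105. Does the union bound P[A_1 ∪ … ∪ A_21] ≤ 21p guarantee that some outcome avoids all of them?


Union bound: P[∪_{i=1}^{21} A_i] ≤ Σ_i P[A_i] ≤ 21·p = 21·(4/105) = 4/5.
Numerically: 4/5 ≈ 0.80000.
Is 4/5 < 1? YES.
Since P[∪ A_i] ≤ 4/5 < 1, the complement has P[∩ A_i^c] ≥ 1 − 4/5 = 1/5 > 0, so some outcome avoids every A_i.

21·p = 4/5 ≈ 0.80000; existence CERTIFIED by the union bound.


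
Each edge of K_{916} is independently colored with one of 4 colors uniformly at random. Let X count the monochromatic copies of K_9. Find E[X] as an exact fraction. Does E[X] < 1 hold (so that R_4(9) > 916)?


E[X] = C(916, 9) · 4^{1 − 36} = 1202748565202942340440 · 4^{−35} = 1202748565202942340440/1180591620717411303424.
As a reduced fraction: E[X] = 150343570650367792555/147573952589676412928 ≈ 1.0188.
Is E[X] < 1? NO.
Since E[X] ≥ 1, the first-moment bound is inconclusive at n = 916; it does NOT by itself certify R_4(9) > 916.

E[X] = 150343570650367792555/147573952589676412928 ≈ 1.0188; E[X] ≥ 1; first-moment method inconclusive here.


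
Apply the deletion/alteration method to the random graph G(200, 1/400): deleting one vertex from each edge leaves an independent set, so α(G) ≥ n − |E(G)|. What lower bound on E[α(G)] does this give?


E[|E(G)|] = C(200, 2)·p = 19900 · (1/400) = 199/4.
E[α(G)] ≥ n − E[|E(G)|] = 200 − 199/4 = 601/4.
Numerically: ≈ 150.2500.
(This is only a lower bound; the true E[α(G)] may be larger.)

E[α(G)] ≥ 601/4 ≈ 150.2500.


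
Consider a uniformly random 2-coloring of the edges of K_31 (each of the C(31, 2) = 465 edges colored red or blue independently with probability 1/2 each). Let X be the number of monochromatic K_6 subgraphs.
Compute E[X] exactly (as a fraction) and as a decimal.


Let X = Σ_S X_S over the C(31, 6) = 736281 subsets S of size 6, where X_S = 1 if the K_6 on S is monochromatic.
For a fixed S, the K_6 on S has C(6, 2) = 15 edges. P[all 15 edges red] = (1/2)^15, and likewise for blue, so P[monochromatic] = 2·(1/2)^15 = 2^{1 − 15} = 1/16384.
By linearity of expectation: E[X] = C(31, 6) · 2^{1 − 15} = 736281 · 1/16384 = 736281/16384.
Numerically: E[X] ≈ 44.9390.

E[X] = C(31,6)·2^(1−C(6,2)) = 736281/16384 ≈ 44.9390.


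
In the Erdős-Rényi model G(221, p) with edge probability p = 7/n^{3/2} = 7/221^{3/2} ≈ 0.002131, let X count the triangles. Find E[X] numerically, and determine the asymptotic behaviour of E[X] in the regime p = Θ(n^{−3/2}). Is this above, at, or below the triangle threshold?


Number of potential triangles: C(221, 3) = 1774630.
Each occurs with probability p³ ≈ (0.002131)³ ≈ 9.672281e-09.
By linearity: E[X] = C(221, 3)·p³ ≈ 1774630 · 9.672281e-09 ≈ 0.0172.
Since α = 3/2 > 1, p = c/n^{3/2} = o(1/n) is below the triangle threshold p ~ 1/n. Asymptotically E[X] ~ (c³/6)·n^{3(1−α)} = (7³/6)·n^{-1.5} → 0, so by Markov's inequality G has no triangles w.h.p.

E[X] ≈ 0.0172; in regime p = Θ(1/n^{3/2}) E[X] tends to 0 (below the triangle threshold p ~ 1/n).


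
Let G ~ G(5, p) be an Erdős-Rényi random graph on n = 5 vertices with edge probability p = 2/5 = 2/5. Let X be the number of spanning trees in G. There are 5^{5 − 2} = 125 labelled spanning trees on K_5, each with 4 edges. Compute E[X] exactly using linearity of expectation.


K_5 has 5^{5 − 2} = 125 labelled spanning trees.
For each such spanning tree H, let X_H = 1 if all 4 edges of H are present in G. Then P[X_H = 1] = p^{4} = (2/5)^{4} = 16/625.
Summing the indicators: E[X] = Σ_H E[X_H] = 125 · p^{4} = 125 · 16/625 = 16/5.
Numerically: E[X] ≈ 3.2.

E[X] = 125 · (2/5)^{4} = 16/5 ≈ 3.2.


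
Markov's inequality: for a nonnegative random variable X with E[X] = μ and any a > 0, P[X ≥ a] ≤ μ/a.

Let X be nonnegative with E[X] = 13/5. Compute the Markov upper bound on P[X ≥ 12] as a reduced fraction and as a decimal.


μ = E[X] = 13/5, a = 12.
Markov: P[X ≥ 12] ≤ μ/a = (13/5)/12 = 13/60.
Numerically: ≈ 0.217.
(Since a = 12 > μ = 2.600, the bound 13/60 is < 1 and informative.)

P[X ≥ 12] ≤ 13/60 ≈ 0.217.
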